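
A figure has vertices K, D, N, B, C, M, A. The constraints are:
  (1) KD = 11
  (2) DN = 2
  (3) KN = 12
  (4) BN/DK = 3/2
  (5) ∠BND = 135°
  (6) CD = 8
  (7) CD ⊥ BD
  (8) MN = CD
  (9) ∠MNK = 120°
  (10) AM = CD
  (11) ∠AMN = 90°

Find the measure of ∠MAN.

From the given relations: AM = CD = 8; MN = CD = 8.
Step 1: By the law of cosines on triangle AMN: AN² = 8² + 8² − 2·8·8·cos(90°) = 128, so AN = 8·√2.
Step 2: By the inverse law of cosines on triangle MAN: cos(∠MAN) = (8² + (8·√2)² − 8²) / (2·8·8·√2) = 128/181.02 = 0.7071, so ∠MAN = 45°.

Therefore, the measure of angle ∠MAN = 45°.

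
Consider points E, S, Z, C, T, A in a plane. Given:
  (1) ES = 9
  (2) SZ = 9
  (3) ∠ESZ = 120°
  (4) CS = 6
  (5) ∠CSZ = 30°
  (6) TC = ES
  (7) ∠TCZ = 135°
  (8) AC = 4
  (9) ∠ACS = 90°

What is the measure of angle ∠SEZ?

Step 1: By the law of cosines on triangle ESZ: EZ² = 9² + 9² − 2·9·9·cos(120°) = 243, so EZ = 9·√3.
Step 2: By the inverse law of cosines on triangle SEZ: cos(∠SEZ) = (9² + (9·√3)² − 9²) / (2·9·9·√3) = 243/280.59 = 0.866, so ∠SEZ = 30°.

Therefore, the measure of angle ∠SEZ = 30°.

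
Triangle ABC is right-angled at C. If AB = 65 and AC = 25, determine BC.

By the Pythagorean theorem: BC^2 = AB^2 - AC^2
BC^2 = 65^2 - 25^2 = 4225 - 625 = 3600
BC = sqrt(3600) = 60

60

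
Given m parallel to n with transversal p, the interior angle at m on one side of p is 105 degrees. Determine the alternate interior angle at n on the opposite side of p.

Alternate interior angles are equal: 105 degrees.

105 degrees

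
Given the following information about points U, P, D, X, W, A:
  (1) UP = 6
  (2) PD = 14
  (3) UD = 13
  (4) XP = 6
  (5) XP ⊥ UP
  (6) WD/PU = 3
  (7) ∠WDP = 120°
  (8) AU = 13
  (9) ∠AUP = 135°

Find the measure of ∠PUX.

Step 1: By the law of cosines on triangle UPX: UX² = 6² + 6² − 2·6·6·cos(90°) = 72, so UX = 6·√2.
Step 2: By the inverse law of cosines on triangle PUX: cos(∠PUX) = (6² + (6·√2)² − 6²) / (2·6·6·√2) = 72/101.82 = 0.7071, so ∠PUX = 45°.

Therefore, the measure of angle ∠PUX = 45°.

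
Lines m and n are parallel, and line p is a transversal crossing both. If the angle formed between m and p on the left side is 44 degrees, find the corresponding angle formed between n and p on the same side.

When a transversal crosses parallel lines, angles in the same position at each intersection are called corresponding angles.
These are always equal, so the answer is 44 degrees.

44 degrees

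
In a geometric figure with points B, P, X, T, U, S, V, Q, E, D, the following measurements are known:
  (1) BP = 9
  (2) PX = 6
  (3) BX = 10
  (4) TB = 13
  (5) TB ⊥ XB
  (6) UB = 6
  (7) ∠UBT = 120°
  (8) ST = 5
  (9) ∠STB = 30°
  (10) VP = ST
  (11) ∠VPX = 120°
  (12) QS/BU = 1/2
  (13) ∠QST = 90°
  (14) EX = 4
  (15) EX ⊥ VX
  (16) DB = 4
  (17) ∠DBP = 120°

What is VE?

From the given relations: VP = ST = 5.
Step 1: By the law of cosines on triangle XPV: XV² = 6² + 5² − 2·6·5·cos(120°) = 91, so XV = √91.
Step 2: By the law of cosines on triangle VXE: VE² = √91² + 4² − 2·√91·4·cos(90°) = 107, so VE = √107.

Therefore, the length of VE = √107.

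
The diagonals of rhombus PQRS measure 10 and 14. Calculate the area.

The diagonals of a rhombus divide it into four right triangles.
Each triangle has legs 10/ 2 = 5 and 14/2 = 7, so each has area (1/2)*5*7 = 35/2.
Four such triangles give total area = (d1 * d2) / 2 = 70.

70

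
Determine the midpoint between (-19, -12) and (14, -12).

The midpoint is the average of the coordinates:
x: (-19 + 14)/2 = -5/2
y: (-12 + -12)/2 = -12
Midpoint = (-5/2, -12)

(-5/2, -12)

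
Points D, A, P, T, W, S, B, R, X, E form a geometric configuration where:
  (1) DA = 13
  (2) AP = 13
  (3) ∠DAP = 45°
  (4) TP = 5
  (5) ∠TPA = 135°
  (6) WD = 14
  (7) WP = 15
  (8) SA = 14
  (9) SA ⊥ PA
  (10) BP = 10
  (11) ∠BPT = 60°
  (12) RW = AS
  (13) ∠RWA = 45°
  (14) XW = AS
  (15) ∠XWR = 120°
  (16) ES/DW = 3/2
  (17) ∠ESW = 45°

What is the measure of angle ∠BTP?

Step 1: By the law of cosines on triangle TPB: TB² = 5² + 10² − 2·5·10·cos(60°) = 75, so TB = 5·√3.
Step 2: By the inverse law of cosines on triangle BTP: cos(∠BTP) = ((5·√3)² + 5² − 10²) / (2·5·√3·5) = 0/86.6 = 0, so ∠BTP = 90°.

Therefore, the measure of angle ∠BTP = 90°.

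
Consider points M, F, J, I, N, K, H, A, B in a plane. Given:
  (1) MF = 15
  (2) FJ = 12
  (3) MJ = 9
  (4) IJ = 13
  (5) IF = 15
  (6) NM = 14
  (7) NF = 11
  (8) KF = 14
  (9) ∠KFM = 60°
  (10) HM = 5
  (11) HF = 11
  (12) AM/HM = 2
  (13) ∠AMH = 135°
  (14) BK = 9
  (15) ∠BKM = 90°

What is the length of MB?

Step 1: By the law of cosines on triangle KFM: KM² = 14² + 15² − 2·14·15·cos(60°) = 211, so KM ≈ 14.53.
Step 2: By the law of cosines on triangle MKB: MB² = 14.53² + 9² − 2·14.53·9·cos(90°) = 292, so MB = 2·√73.

Therefore, the length of MB = 2·√73.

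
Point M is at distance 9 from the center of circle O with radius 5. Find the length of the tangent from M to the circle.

The tangent, radius, and line from the external point to the center form a right triangle.
The right angle is where the tangent meets the radius.
By the Pythagorean theorem: tangent² + 5² = 9²
tangent² = 81 - 25 = 56
tangent = 2*sqrt(14)

2*sqrt(14)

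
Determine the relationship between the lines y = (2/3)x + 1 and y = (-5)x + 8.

Slope of line 1: m1 = 2/3
Slope of line 2: m2 = -5
m1 != m2 and m1*m2 = -10/3 != -1. Neither.

Neither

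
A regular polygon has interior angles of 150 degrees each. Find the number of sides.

Each interior angle of a regular n-gon is (n - 2) * 180 / n.
Setting this equal to 150:
(n - 2) * 180 / n = 150
Each exterior angle = 180 - 150 = 30 degrees.
Since exterior angles sum to 360: n = 360 / 30 = 12.

12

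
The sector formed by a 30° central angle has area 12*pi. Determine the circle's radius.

The sector covers 30°/360° = 1/12 of the full circle.
Full circle area = 12*pi / 1/12 = 144*pi.
Since full area = πr², we get r² = 144*pi/π = 144, so r = 12.

12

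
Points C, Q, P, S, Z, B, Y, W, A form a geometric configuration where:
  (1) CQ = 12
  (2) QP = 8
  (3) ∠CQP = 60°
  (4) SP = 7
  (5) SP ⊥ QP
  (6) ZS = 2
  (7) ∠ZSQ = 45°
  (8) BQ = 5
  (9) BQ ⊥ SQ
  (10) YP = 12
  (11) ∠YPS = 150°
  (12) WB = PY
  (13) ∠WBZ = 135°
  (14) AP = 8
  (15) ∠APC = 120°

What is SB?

Step 1: By the law of cosines on triangle SPQ: SQ² = 7² + 8² − 2·7·8·cos(90°) = 113, so SQ = √113.
Step 2: By the law of cosines on triangle SQB: SB² = √113² + 5² − 2·√113·5·cos(90°) = 138, so SB = √138.

Therefore, the length of SB = √138.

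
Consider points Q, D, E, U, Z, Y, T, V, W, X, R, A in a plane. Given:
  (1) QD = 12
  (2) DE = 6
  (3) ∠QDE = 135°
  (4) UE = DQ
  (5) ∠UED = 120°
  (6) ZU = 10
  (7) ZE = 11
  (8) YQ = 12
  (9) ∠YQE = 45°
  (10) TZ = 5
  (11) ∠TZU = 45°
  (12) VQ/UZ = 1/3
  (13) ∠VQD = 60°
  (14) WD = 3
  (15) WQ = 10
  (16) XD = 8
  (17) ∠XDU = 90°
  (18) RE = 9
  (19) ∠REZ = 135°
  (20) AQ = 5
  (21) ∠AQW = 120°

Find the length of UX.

From the given relations: UE = DQ = 12.
Step 1: By the law of cosines on triangle UED: UD² = 12² + 6² − 2·12·6·cos(120°) = 252, so UD = 6·√7.
Step 2: By the law of cosines on triangle UDX: UX² = (6·√7)² + 8² − 2·6·√7·8·cos(90°) = 316, so UX = 2·√79.

Therefore, the length of UX = 2·√79.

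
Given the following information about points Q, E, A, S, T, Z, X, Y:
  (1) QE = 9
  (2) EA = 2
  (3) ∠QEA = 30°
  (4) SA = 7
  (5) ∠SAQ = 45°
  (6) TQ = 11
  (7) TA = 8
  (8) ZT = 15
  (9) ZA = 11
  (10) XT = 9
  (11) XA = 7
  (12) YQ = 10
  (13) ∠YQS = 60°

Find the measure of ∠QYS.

Step 1: By the law of cosines on triangle QEA: QA² = 9² + 2² − 2·9·2·cos(30°) = 53.82, so QA ≈ 7.34.
Step 2: By the law of cosines on triangle SAQ: SQ² = 7² + 7.34² − 2·7·7.34·cos(45°) = 30.2, so SQ ≈ 5.5.
Step 3: By the law of cosines on triangle YQS: YS² = 10² + 5.5² − 2·10·5.5·cos(60°) = 75.25, so YS ≈ 8.67.
Step 4: By the inverse law of cosines on triangle QYS: cos(∠QYS) = (10² + 8.67² − 5.5²) / (2·10·8.67) = 145.05/173.49 = 0.8361, so ∠QYS = 33.27°.

Therefore, the measure of angle ∠QYS = 33.27°.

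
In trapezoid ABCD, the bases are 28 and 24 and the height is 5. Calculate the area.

A trapezoid's area equals the midsegment times the height.
The midsegment is (28 + 24) / 2 = 26.
Area = 26 * 5 = 130.

130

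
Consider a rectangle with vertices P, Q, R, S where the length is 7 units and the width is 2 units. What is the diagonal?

Using the Pythagorean theorem:
d² = 7² + 2² = 49 + 4 = 53
d = sqrt(53)

sqrt(53)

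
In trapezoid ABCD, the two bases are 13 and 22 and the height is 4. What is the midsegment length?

The midsegment (median) of a trapezoid connects the midpoints of the non-parallel sides.
Its length is the average of the two bases: (13 + 22) / 2 = 35/2.

35/2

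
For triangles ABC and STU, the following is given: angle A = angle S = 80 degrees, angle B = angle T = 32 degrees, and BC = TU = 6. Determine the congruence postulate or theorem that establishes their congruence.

The given information matches AAS: Two pairs of corresponding angles and a non-included side are equal (Angle-Angle-Side).

AAS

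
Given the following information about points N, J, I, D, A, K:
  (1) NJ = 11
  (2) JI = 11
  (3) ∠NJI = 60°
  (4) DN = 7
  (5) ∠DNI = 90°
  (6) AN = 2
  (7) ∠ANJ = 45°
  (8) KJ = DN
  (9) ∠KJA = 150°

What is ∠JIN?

Step 1: By the law of cosines on triangle IJN: IN² = 11² + 11² − 2·11·11·cos(60°) = 121, so IN = 11.
Step 2: By the inverse law of cosines on triangle JIN: cos(∠JIN) = (11² + 11² − 11²) / (2·11·11) = 121/242 = 0.5, so ∠JIN = 60°.

Therefore, the measure of angle ∠JIN = 60°.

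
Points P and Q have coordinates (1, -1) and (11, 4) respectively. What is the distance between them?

d = sqrt((10)^2 + (5)^2) = sqrt(125) = 5*sqrt(5)

5*sqrt(5)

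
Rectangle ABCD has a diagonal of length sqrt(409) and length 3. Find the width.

b = sqrt(d^2 - a^2) = sqrt(409 - 9) = sqrt(400) = 20

20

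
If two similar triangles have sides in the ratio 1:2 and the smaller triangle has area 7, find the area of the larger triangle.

The ratio of areas of similar triangles = (side ratio)^2.
Side ratio = 1:2, so area ratio = 1:4.
Area of the larger triangle / Area of the smaller triangle = 4/1
Area of the larger triangle = 7 * 4/1 = 28

28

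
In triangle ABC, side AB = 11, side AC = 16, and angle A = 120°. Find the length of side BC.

Law of cosines: BC^2 = 11^2 + 16^2 - 2(11)(16)cos(120°) = 553, so BC = sqrt(553).

sqrt(553)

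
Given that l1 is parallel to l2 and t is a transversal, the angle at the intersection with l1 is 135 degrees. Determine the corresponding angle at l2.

When a transversal crosses parallel lines, angles in the same position at each intersection are called corresponding angles.
These are always equal, so the answer is 135 degrees.

135 degrees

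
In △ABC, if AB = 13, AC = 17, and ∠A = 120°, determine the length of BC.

When two sides and the included angle are known, the law of cosines gives the third side.
c^2 = a^2 + b^2 - 2ab cos(C) generalizes the Pythagorean theorem to non-right triangles.
Here: BC^2 = 169 + 289 - 442*(-1/2) = 679
BC = sqrt(679)

sqrt(679)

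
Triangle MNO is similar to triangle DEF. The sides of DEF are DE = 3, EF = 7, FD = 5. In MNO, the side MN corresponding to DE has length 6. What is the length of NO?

Since the triangles are similar, the ratio of corresponding sides is constant.
Scale factor k = MN / DE = 6 / 3 = 2
NO = k * EF = 2 * 7 = 14

14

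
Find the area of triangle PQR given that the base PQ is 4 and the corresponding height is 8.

Area = (1/2) * base * height
Area = (1/2) * 4 * 8
Area = 16

16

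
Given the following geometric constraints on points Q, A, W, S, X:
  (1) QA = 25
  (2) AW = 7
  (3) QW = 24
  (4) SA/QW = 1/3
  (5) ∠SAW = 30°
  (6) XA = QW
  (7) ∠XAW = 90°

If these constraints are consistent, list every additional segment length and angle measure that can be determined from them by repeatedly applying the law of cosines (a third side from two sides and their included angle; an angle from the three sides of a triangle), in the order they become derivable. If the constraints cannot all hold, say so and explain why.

The constraints are consistent. Derivable facts, in order:
After 1 step:
- WS ≈ 4
- WX = 25
- ∠AQW = 16.26°
- ∠AWQ = 90°
- ∠QAW = 73.74°
After 2 steps:
- ∠ASW = 61.03°
- ∠AWS = 88.97°
- ∠AWX = 73.74°
- ∠AXW = 16.26°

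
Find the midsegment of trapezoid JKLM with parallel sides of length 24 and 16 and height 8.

midsegment = (24 + 16) / 2 = 40 / 2 = 20

20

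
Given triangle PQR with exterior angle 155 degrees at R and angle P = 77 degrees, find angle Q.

By the exterior angle theorem: exterior angle = sum of remote interior angles.
155 = 77 + angle Q
angle Q = 155 - 77 = 78 degrees

78 degrees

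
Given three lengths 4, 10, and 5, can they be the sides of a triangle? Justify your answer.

The longest side is 10. The other two sides sum to 4 + 5 = 9.
Since 9 ≤ 10, the two shorter sides cannot reach around to close the triangle.

No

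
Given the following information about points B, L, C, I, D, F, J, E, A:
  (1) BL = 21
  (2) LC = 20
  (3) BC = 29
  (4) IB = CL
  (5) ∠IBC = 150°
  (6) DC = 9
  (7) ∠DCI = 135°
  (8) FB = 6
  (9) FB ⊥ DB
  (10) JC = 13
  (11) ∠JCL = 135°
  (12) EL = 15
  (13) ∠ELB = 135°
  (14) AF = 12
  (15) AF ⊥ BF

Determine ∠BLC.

Step 1: By the inverse law of cosines on triangle BLC: cos(∠BLC) = (21² + 20² − 29²) / (2·21·20) = 0/840 = 0, so ∠BLC = 90°.

Therefore, the measure of angle ∠BLC = 90°.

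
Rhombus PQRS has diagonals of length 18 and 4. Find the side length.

Half-diagonals are 9 and 2. side = sqrt(9^2 + 2^2) = sqrt(85)

sqrt(85)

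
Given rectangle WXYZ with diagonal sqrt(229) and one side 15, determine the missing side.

b = sqrt(d^2 - a^2) = sqrt(229 - 225) = sqrt(4) = 2

2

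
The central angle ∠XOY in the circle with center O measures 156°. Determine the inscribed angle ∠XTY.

An inscribed angle intercepts an arc from a point on the circle, while the central angle intercepts the same arc from the center.
The inscribed angle is always half the central angle: 156° / 2 = 78°.

78°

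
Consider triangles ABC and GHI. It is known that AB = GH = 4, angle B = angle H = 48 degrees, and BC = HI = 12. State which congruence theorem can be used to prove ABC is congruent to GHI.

Consider the given information: AB = GH = 4, angle B = angle H = 48 degrees, and BC = HI = 12
This is not ASA or HL: ASA requires two angles and the side between them. HL only applies to right triangles with matching hypotenuse and leg.
The correct criterion is SAS. Two pairs of corresponding sides and the included angle are equal (Side-Angle-Side).

SAS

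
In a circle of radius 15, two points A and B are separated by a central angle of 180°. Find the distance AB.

Drop a perpendicular from the center to the chord, bisecting both the chord and the central angle.
Each half-chord = r sin(θ/2) = 15 sin(90°).
The full chord = 2 × 15 × sin(90°) = 30.

30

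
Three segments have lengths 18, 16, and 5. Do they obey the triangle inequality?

For three segments to close into a triangle, no single side can be as long as the other two combined.
The longest side is 18, and 5 + 16 = 21 > 18.
A triangle can be formed.

Yes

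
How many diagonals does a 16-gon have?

The number of diagonals in an n-gon is n(n - 3)/2.
For n = 16: 16(16 - 3)/2 = 16 × 13 / 2 = 104.

104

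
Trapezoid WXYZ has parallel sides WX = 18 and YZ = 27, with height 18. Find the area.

A trapezoid's area equals the midsegment times the height.
The midsegment is (18 + 27) / 2 = 45/2.
Area = 45/2 * 18 = 405.

405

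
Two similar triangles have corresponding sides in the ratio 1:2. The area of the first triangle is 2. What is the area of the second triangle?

Area ratio = (1/2)^2 = 1/4. Area of the second triangle = 2 * 4/1 = 8.

8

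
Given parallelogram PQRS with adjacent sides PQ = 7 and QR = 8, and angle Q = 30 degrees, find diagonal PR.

The diagonal of a parallelogram can be found by treating two adjacent sides and the diagonal as a triangle.
Applying the law of cosines with sides 7, 8 and included angle 30°:
d^2 = 49 + 64 - 112*cos(30°) = 113 - 56*sqrt(3)
d = sqrt(113 - 56*sqrt(3))

sqrt(113 - 56*sqrt(3))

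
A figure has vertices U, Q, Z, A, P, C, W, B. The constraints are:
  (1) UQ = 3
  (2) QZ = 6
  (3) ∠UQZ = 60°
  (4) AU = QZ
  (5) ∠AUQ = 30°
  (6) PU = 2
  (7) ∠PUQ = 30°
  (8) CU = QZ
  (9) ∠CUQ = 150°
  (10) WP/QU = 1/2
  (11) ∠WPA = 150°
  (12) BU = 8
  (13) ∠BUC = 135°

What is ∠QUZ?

Step 1: By the law of cosines on triangle UQZ: UZ² = 3² + 6² − 2·3·6·cos(60°) = 27, so UZ = 3·√3.
Step 2: By the inverse law of cosines on triangle QUZ: cos(∠QUZ) = (3² + (3·√3)² − 6²) / (2·3·3·√3) = 0/31.18 = 0, so ∠QUZ = 90°.

Therefore, the measure of angle ∠QUZ = 90°.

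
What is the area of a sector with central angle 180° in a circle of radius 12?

Sector area = π(12²)(1/2) = 72*pi

72*pi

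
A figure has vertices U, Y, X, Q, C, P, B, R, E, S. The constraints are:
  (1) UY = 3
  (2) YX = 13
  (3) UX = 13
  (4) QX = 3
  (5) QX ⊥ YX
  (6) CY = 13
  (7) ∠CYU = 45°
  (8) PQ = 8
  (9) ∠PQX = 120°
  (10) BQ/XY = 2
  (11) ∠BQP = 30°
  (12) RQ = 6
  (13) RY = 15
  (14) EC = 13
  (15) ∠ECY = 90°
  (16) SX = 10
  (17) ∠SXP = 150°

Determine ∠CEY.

Step 1: By the law of cosines on triangle ECY: EY² = 13² + 13² − 2·13·13·cos(90°) = 338, so EY = 13·√2.
Step 2: By the inverse law of cosines on triangle CEY: cos(∠CEY) = (13² + (13·√2)² − 13²) / (2·13·13·√2) = 338/478 = 0.7071, so ∠CEY = 45°.

Therefore, the measure of angle ∠CEY = 45°.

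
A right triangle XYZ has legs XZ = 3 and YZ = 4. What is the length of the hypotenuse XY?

By the Pythagorean theorem: XY^2 = XZ^2 + YZ^2
XY^2 = 3^2 + 4^2 = 9 + 16 = 25
XY = sqrt(25) = 5

5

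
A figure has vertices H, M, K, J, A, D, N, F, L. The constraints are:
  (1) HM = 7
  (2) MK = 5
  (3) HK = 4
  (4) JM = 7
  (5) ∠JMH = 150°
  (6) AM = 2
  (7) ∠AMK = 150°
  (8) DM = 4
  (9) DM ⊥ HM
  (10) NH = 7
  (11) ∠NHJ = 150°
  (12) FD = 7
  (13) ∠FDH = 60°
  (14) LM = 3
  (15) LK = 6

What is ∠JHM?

Step 1: By the law of cosines on triangle HMJ: HJ² = 7² + 7² − 2·7·7·cos(150°) = 182.87, so HJ ≈ 13.52.
Step 2: By the inverse law of cosines on triangle JHM: cos(∠JHM) = (13.52² + 7² − 7²) / (2·13.52·7) = 182.87/189.32 = 0.9659, so ∠JHM = 15°.

Therefore, the measure of angle ∠JHM = 15°.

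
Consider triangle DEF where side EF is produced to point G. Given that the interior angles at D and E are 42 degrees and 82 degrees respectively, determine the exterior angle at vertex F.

Exterior angle = 42 + 82 = 124 degrees (exterior angle theorem).

124 degrees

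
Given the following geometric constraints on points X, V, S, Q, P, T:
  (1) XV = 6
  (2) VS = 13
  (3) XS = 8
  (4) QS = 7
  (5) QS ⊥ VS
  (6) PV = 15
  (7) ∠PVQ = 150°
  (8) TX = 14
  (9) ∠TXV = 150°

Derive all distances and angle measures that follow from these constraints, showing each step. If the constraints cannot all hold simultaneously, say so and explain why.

The constraints are consistent.

Step 1: From VS = 13, SQ = 7, and ∠VSQ = 90°, by the law of cosines:
  VQ² = VS² + SQ² - 2·VS·SQ·cos(90°) = 169 + 49 - 0 = 218
  VQ ≈ 14.76

Step 2: From VX = 6, XT = 14, and ∠VXT = 150°, by the law of cosines:
  VT² = VX² + XT² - 2·VX·XT·cos(150°) = 36 + 196 + 145.5 = 377.5
  VT ≈ 19.43

Step 3: From XS = 8, XV = 6, SV = 13, by the inverse law of cosines:
  cos(∠SXV) = (XS² + XV² - SV²) / (2·XS·XV)
  ∠SXV = 135.95°

Step 4: From VS = 13, VX = 6, SX = 8, by the inverse law of cosines:
  cos(∠SVX) = (VS² + VX² - SX²) / (2·VS·VX)
  ∠SVX = 25.33°

Step 5: From SV = 13, SX = 8, VX = 6, by the inverse law of cosines:
  cos(∠VSX) = (SV² + SX² - VX²) / (2·SV·SX)
  ∠VSX = 18.72°

Step 6: From QV = 14.76, VP = 15, and ∠QVP = 150°, by the law of cosines:
  QP² = QV² + VP² - 2·QV·VP·cos(150°) = 218 + 225 + 383.6 = 826.6
  QP ≈ 28.75

Step 7: From VQ = 14.76, VS = 13, QS = 7, by the inverse law of cosines:
  cos(∠QVS) = (VQ² + VS² - QS²) / (2·VQ·VS)
  ∠QVS = 28.3°

Step 8: From VT = 19.43, VX = 6, TX = 14, by the inverse law of cosines:
  cos(∠TVX) = (VT² + VX² - TX²) / (2·VT·VX)
  ∠TVX = 21.12°

Step 9: From QS = 7, QV = 14.76, SV = 13, by the inverse law of cosines:
  cos(∠SQV) = (QS² + QV² - SV²) / (2·QS·QV)
  ∠SQV = 61.7°

Step 10: From TV = 19.43, TX = 14, VX = 6, by the inverse law of cosines:
  cos(∠VTX) = (TV² + TX² - VX²) / (2·TV·TX)
  ∠VTX = 8.88°

Step 11: From QP = 28.75, QV = 14.76, PV = 15, by the inverse law of cosines:
  cos(∠PQV) = (QP² + QV² - PV²) / (2·QP·QV)
  ∠PQV = 15.12°

Step 12: From PQ = 28.75, PV = 15, QV = 14.76, by the inverse law of cosines:
  cos(∠QPV) = (PQ² + PV² - QV²) / (2·PQ·PV)
  ∠QPV = 14.88°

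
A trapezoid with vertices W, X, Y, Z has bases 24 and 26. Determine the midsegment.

The midsegment (median) of a trapezoid connects the midpoints of the non-parallel sides.
Its length is the average of the two bases: (24 + 26) / 2 = 25.

25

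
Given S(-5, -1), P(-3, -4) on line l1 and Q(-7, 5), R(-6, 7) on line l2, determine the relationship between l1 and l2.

Slope of line 1: m1 = (-4 - -1)/(-3 - -5) = -3/2 = -3/2
Slope of line 2: m2 = (7 - 5)/(-6 - -7) = 2/1 = 2
m1 != m2 and m1*m2 = -3 != -1. Neither.

Neither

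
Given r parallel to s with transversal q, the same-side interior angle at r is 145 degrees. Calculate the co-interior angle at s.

Co-interior angles sum to 180: 180 - 145 = 35 degrees.

35 degrees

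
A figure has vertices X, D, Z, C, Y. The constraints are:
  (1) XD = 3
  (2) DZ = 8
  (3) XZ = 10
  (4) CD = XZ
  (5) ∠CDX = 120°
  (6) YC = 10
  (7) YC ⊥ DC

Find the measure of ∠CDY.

From the given relations: CD = XZ = 10.
Step 1: By the law of cosines on triangle DCY: DY² = 10² + 10² − 2·10·10·cos(90°) = 200, so DY = 10·√2.
Step 2: By the inverse law of cosines on triangle CDY: cos(∠CDY) = (10² + (10·√2)² − 10²) / (2·10·10·√2) = 200/282.84 = 0.7071, so ∠CDY = 45°.

Therefore, the measure of angle ∠CDY = 45°.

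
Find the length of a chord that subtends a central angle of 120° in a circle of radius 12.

Drop a perpendicular from the center to the chord, bisecting both the chord and the central angle.
Each half-chord = r sin(θ/2) = 12 sin(60°).
The full chord = 2 × 12 × sin(60°) = 12*sqrt(3).

12*sqrt(3)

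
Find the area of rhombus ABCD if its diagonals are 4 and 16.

Area = (4 * 16) / 2 = 64 / 2 = 32

32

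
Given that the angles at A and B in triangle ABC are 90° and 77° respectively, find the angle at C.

Let angle C = x. Then 90 + 77 + x = 180.
x = 180 - 167 = 13 degrees.

13 degrees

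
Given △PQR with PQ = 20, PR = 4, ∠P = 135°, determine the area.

Area = (1/2) * PQ * PR * sin(P)
Area = (1/2) * 20 * 4 * sin(135°)
Area = (1/2) * 20 * 4 * sqrt(2)/2
Area = 20*sqrt(2)

20*sqrt(2)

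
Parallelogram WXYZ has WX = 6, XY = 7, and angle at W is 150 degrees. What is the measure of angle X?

In a parallelogram, consecutive angles are supplementary (sum to 180°).
angle X = 180 - angle W
angle X = 180 - 150
angle X = 30 degrees

30 degrees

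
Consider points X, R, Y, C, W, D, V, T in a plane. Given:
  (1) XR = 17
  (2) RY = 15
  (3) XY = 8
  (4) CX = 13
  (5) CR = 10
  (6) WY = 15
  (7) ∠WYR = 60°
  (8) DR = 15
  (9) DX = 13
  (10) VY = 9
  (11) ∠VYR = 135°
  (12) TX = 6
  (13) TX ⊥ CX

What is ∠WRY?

Step 1: By the law of cosines on triangle RYW: RW² = 15² + 15² − 2·15·15·cos(60°) = 225, so RW = 15.
Step 2: By the inverse law of cosines on triangle WRY: cos(∠WRY) = (15² + 15² − 15²) / (2·15·15) = 225/450 = 0.5, so ∠WRY = 60°.

Therefore, the measure of angle ∠WRY = 60°.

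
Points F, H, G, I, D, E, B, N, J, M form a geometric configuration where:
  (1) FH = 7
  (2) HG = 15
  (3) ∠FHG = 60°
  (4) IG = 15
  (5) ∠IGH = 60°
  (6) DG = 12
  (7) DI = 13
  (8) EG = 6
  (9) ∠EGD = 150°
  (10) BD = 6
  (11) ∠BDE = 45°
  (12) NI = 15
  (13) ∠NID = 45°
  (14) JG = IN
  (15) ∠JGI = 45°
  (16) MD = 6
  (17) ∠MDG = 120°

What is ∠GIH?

Step 1: By the law of cosines on triangle IGH: IH² = 15² + 15² − 2·15·15·cos(60°) = 225, so IH = 15.
Step 2: By the inverse law of cosines on triangle GIH: cos(∠GIH) = (15² + 15² − 15²) / (2·15·15) = 225/450 = 0.5, so ∠GIH = 60°.

Therefore, the measure of angle ∠GIH = 60°.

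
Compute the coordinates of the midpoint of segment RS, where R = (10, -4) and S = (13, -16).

The midpoint is the point halfway along the segment.
Move half the horizontal distance: 10 + (13 - 10)/2 = 10 + 3/2 = 23/2
Move half the vertical distance: -4 + (-16 - -4)/2 = -4 + -12/2 = -10
Midpoint = (23/2, -10)

(23/2, -10)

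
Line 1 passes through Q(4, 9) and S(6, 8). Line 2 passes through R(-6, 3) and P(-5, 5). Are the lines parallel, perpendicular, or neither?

Slope of line 1: m1 = (8 - 9)/(6 - 4) = -1/2 = -1/2
Slope of line 2: m2 = (5 - 3)/(-5 - -6) = 2/1 = 2
Two lines are perpendicular when the product of their slopes is -1 (negative reciprocals).
m1 * m2 = (-1/2) * (2) = -1, confirming perpendicularity.

Perpendicular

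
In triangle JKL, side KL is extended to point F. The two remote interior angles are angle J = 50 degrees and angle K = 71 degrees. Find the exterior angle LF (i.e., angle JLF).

The interior angle at L is 180 - 50 - 71 = 59 degrees.
The exterior angle and interior angle at L are supplementary:
Exterior angle = 180 - 59 = 121 degrees.

121 degrees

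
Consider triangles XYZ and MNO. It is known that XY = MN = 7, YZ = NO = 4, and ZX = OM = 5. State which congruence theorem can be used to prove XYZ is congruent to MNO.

The given information matches SSS: All three pairs of corresponding sides are equal (Side-Side-Side).

SSS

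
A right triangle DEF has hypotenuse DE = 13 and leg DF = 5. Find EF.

EF = sqrt(13^2 - 5^2) = sqrt(144) = 12

12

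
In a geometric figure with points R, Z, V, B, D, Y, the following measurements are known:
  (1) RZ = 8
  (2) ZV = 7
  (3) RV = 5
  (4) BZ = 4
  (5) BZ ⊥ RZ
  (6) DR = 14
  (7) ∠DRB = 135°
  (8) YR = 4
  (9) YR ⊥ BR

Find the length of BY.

Step 1: By the law of cosines on triangle BZR: BR² = 4² + 8² − 2·4·8·cos(90°) = 80, so BR = 4·√5.
Step 2: By the law of cosines on triangle BRY: BY² = (4·√5)² + 4² − 2·4·√5·4·cos(90°) = 96, so BY = 4·√6.

Therefore, the length of BY = 4·√6.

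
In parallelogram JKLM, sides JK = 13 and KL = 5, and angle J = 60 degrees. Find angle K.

Consecutive angles are supplementary: angle K = 180 - 60 = 120 degrees.

120 degrees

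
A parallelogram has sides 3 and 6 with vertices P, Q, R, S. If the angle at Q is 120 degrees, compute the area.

Area = 3 * 6 * sin(120°) = 18 * sqrt(3)/2 = 9*sqrt(3)

9*sqrt(3)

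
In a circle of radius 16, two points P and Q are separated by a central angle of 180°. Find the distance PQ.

Chord = 2(16) sin(90°) = 32

32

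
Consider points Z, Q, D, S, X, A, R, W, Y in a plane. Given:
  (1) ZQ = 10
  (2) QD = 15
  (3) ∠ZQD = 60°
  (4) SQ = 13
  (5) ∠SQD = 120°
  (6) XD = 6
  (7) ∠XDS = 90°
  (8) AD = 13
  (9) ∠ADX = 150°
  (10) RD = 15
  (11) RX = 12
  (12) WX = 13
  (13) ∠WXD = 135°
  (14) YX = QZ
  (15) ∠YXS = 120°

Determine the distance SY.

From the given relations: YX = QZ = 10.
Step 1: By the law of cosines on triangle SQD: SD² = 13² + 15² − 2·13·15·cos(120°) = 589, so SD ≈ 24.27.
Step 2: By the law of cosines on triangle SDX: SX² = 24.27² + 6² − 2·24.27·6·cos(90°) = 625, so SX = 25.
Step 3: By the law of cosines on triangle SXY: SY² = 25² + 10² − 2·25·10·cos(120°) = 975, so SY = 5·√39.

Therefore, the length of SY = 5·√39.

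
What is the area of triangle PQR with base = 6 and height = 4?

Area = (1/2) * base * height
Area = (1/2) * 6 * 4
Area = 12

12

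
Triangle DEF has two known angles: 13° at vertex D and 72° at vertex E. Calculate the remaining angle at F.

By the triangle angle sum property, the three interior angles of any triangle add up to 180°.
We know angle D = 13° and angle E = 72°, so their sum is 85°.
Therefore angle F = 180° - 85° = 95°.

95 degrees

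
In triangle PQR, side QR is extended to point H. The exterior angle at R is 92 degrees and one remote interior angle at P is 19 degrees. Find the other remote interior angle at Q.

By the exterior angle theorem: exterior angle = sum of remote interior angles.
92 = 19 + angle Q
angle Q = 92 - 19 = 73 degrees

73 degrees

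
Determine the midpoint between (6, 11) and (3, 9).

The midpoint is the average of the coordinates:
x: (6 + 3)/2 = 9/2
y: (11 + 9)/2 = 10
Midpoint = (9/2, 10)

(9/2, 10)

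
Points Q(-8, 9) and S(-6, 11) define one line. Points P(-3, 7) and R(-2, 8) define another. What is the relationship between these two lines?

Slope of line 1: m1 = (11 - 9)/(-6 - -8) = 2/2 = 1
Slope of line 2: m2 = (8 - 7)/(-2 - -3) = 1/1 = 1
Two lines are parallel if and only if they have equal slopes (or both are vertical).
Here m1 = m2 = 1, confirming the lines are parallel.

Parallel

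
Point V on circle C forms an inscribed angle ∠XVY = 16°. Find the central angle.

Central angle = 2 × 16° = 32° (inscribed angle theorem).

32°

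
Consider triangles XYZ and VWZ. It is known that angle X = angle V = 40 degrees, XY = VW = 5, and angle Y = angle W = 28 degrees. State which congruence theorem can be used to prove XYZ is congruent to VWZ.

The given information provides:
angle X = angle V = 40 degrees, XY = VW = 5, and angle Y = angle W = 28 degrees
This matches the ASA congruence theorem.
Two pairs of corresponding angles and the included side are equal (Angle-Side-Angle).

ASA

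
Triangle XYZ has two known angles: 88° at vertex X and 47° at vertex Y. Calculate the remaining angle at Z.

The interior angles sum to 180°: angle Z = 180 - 88 - 47 = 45°.
The triangle is acute (angles 88°, 47°, 45°).

45 degrees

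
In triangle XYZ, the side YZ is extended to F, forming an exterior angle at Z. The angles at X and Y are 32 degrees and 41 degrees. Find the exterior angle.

Exterior angle = 32 + 41 = 73 degrees (exterior angle theorem).

73 degrees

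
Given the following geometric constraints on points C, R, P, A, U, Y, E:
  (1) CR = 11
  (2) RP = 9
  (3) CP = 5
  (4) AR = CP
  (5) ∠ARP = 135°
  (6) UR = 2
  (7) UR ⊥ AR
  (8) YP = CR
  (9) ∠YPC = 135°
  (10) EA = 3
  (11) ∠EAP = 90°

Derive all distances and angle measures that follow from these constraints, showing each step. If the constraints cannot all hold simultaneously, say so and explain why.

The constraints are consistent.

From the given relations:
  AR = CP = 5
  YP = CR = 11

Step 1: From CP = 5, PY = 11, and ∠CPY = 135°, by the law of cosines:
  CY² = CP² + PY² - 2·CP·PY·cos(135°) = 25 + 121 + 77.78 = 223.8
  CY ≈ 14.96

Step 2: From PR = 9, RA = 5, and ∠PRA = 135°, by the law of cosines:
  PA² = PR² + RA² - 2·PR·RA·cos(135°) = 81 + 25 + 63.64 = 169.6
  PA ≈ 13.02

Step 3: From AR = 5, RU = 2, and ∠ARU = 90°, by the law of cosines:
  AU² = AR² + RU² - 2·AR·RU·cos(90°) = 25 + 4 - 0 = 29
  AU = √29

Step 4: From CP = 5, CR = 11, PR = 9, by the inverse law of cosines:
  cos(∠PCR) = (CP² + CR² - PR²) / (2·CP·CR)
  ∠PCR = 53.78°

Step 5: From RC = 11, RP = 9, CP = 5, by the inverse law of cosines:
  cos(∠CRP) = (RC² + RP² - CP²) / (2·RC·RP)
  ∠CRP = 26.63°

Step 6: From PC = 5, PR = 9, CR = 11, by the inverse law of cosines:
  cos(∠CPR) = (PC² + PR² - CR²) / (2·PC·PR)
  ∠CPR = 99.59°

Step 7: From PA = 13.02, AE = 3, and ∠PAE = 90°, by the law of cosines:
  PE² = PA² + AE² - 2·PA·AE·cos(90°) = 169.6 + 9 - 0 = 178.6
  PE ≈ 13.37

Step 8: From CP = 5, CY = 14.96, PY = 11, by the inverse law of cosines:
  cos(∠PCY) = (CP² + CY² - PY²) / (2·CP·CY)
  ∠PCY = 31.33°

Step 9: From PA = 13.02, PR = 9, AR = 5, by the inverse law of cosines:
  cos(∠APR) = (PA² + PR² - AR²) / (2·PA·PR)
  ∠APR = 15.75°

Step 10: From AP = 13.02, AR = 5, PR = 9, by the inverse law of cosines:
  cos(∠PAR) = (AP² + AR² - PR²) / (2·AP·AR)
  ∠PAR = 29.25°

Step 11: From AR = 5, AU = √29, RU = 2, by the inverse law of cosines:
  cos(∠RAU) = (AR² + AU² - RU²) / (2·AR·AU)
  ∠RAU = 21.8°

Step 12: From UA = √29, UR = 2, AR = 5, by the inverse law of cosines:
  cos(∠AUR) = (UA² + UR² - AR²) / (2·UA·UR)
  ∠AUR = 68.2°

Step 13: From YC = 14.96, YP = 11, CP = 5, by the inverse law of cosines:
  cos(∠CYP) = (YC² + YP² - CP²) / (2·YC·YP)
  ∠CYP = 13.67°

Step 14: From PA = 13.02, PE = 13.37, AE = 3, by the inverse law of cosines:
  cos(∠APE) = (PA² + PE² - AE²) / (2·PA·PE)
  ∠APE = 12.97°

Step 15: From EA = 3, EP = 13.37, AP = 13.02, by the inverse law of cosines:
  cos(∠AEP) = (EA² + EP² - AP²) / (2·EA·EP)
  ∠AEP = 77.03°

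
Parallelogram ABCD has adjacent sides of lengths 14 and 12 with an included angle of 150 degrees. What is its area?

Area = a * b * sin(theta)
Area = 14 * 12 * sin(150 degrees)
Area = 168 * 1/2
Area = 84

84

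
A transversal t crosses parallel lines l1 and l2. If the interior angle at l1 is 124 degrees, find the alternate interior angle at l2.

Alternate interior angles formed by parallel lines and a transversal are equal.
The given angle is 124 degrees.
The alternate interior angle = 124 degrees.

124 degrees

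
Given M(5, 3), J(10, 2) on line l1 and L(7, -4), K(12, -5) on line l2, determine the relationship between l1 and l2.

Slope of line 1: m1 = (2 - 3)/(10 - 5) = -1/5 = -1/5
Slope of line 2: m2 = (-5 - -4)/(12 - 7) = -1/5 = -1/5
Since m1 = m2 = -1/5, the lines are parallel.

Parallel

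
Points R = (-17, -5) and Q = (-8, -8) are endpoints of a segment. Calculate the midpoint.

The midpoint is the average of the coordinates:
x: (-17 + -8)/2 = -25/2
y: (-5 + -8)/2 = -13/2
Midpoint = (-25/2, -13/2)

(-25/2, -13/2)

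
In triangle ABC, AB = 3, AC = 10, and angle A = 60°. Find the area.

Area = (1/2) * AB * AC * sin(A)
Area = (1/2) * 3 * 10 * sin(60°)
Area = (1/2) * 3 * 10 * sqrt(3)/2
Area = 15*sqrt(3)/2

15*sqrt(3)/2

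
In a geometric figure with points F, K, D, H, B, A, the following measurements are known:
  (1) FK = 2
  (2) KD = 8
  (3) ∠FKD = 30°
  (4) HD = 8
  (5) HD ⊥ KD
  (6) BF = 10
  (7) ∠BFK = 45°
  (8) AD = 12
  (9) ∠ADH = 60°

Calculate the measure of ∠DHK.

Step 1: By the law of cosines on triangle HDK: HK² = 8² + 8² − 2·8·8·cos(90°) = 128, so HK = 8·√2.
Step 2: By the inverse law of cosines on triangle DHK: cos(∠DHK) = (8² + (8·√2)² − 8²) / (2·8·8·√2) = 128/181.02 = 0.7071, so ∠DHK = 45°.

Therefore, the measure of angle ∠DHK = 45°.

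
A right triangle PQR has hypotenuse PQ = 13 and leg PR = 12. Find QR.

Rearranging the Pythagorean theorem to solve for the unknown leg:
leg^2 = hypotenuse^2 - known_leg^2 = 169 - 144 = 25
leg = sqrt(25) = 5.

5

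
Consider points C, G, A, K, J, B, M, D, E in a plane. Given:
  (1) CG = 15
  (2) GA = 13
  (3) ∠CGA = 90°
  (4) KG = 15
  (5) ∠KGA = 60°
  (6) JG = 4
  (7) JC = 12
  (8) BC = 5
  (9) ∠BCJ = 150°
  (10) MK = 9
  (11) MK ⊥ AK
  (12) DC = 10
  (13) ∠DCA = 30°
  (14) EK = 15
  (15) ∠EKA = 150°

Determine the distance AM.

Step 1: By the law of cosines on triangle AGK: AK² = 13² + 15² − 2·13·15·cos(60°) = 199, so AK = √199.
Step 2: By the law of cosines on triangle AKM: AM² = √199² + 9² − 2·√199·9·cos(90°) = 280, so AM = 2·√70.

Therefore, the length of AM = 2·√70.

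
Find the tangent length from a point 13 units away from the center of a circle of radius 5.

The tangent, radius, and line from the external point to the center form a right triangle.
The right angle is where the tangent meets the radius.
By the Pythagorean theorem: tangent² + 5² = 13²
tangent² = 169 - 25 = 144
tangent = 12

12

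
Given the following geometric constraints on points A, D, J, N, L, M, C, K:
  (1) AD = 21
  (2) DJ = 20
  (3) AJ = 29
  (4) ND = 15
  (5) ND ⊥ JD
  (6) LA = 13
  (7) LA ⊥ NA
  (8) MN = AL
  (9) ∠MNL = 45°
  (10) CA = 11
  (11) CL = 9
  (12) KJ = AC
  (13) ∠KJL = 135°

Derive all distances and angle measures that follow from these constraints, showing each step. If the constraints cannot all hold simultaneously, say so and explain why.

The constraints are consistent.

From the given relations:
  MN = AL = 13
  KJ = AC = 11

Step 1: From JD = 20, DN = 15, and ∠JDN = 90°, by the law of cosines:
  JN² = JD² + DN² - 2·JD·DN·cos(90°) = 400 + 225 - 0 = 625
  JN = 25

Step 2: From AC = 11, AL = 13, CL = 9, by the inverse law of cosines:
  cos(∠CAL) = (AC² + AL² - CL²) / (2·AC·AL)
  ∠CAL = 43.05°

Step 3: From AD = 21, AJ = 29, DJ = 20, by the inverse law of cosines:
  cos(∠DAJ) = (AD² + AJ² - DJ²) / (2·AD·AJ)
  ∠DAJ = 43.6°

Step 4: From DA = 21, DJ = 20, AJ = 29, by the inverse law of cosines:
  cos(∠ADJ) = (DA² + DJ² - AJ²) / (2·DA·DJ)
  ∠ADJ = 90°

Step 5: From JA = 29, JD = 20, AD = 21, by the inverse law of cosines:
  cos(∠AJD) = (JA² + JD² - AD²) / (2·JA·JD)
  ∠AJD = 46.4°

Step 6: From LA = 13, LC = 9, AC = 11, by the inverse law of cosines:
  cos(∠ALC) = (LA² + LC² - AC²) / (2·LA·LC)
  ∠ALC = 56.54°

Step 7: From CA = 11, CL = 9, AL = 13, by the inverse law of cosines:
  cos(∠ACL) = (CA² + CL² - AL²) / (2·CA·CL)
  ∠ACL = 80.41°

Step 8: From JD = 20, JN = 25, DN = 15, by the inverse law of cosines:
  cos(∠DJN) = (JD² + JN² - DN²) / (2·JD·JN)
  ∠DJN = 36.87°

Step 9: From ND = 15, NJ = 25, DJ = 20, by the inverse law of cosines:
  cos(∠DNJ) = (ND² + NJ² - DJ²) / (2·ND·NJ)
  ∠DNJ = 53.13°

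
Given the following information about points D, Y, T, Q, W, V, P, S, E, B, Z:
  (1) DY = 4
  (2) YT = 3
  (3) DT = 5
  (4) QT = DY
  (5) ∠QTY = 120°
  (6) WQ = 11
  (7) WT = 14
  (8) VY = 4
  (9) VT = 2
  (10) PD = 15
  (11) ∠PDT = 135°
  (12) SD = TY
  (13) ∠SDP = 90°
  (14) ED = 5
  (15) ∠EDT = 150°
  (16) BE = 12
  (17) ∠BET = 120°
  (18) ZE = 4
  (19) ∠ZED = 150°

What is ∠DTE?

Step 1: By the law of cosines on triangle TDE: TE² = 5² + 5² − 2·5·5·cos(150°) = 93.3, so TE ≈ 9.66.
Step 2: By the inverse law of cosines on triangle DTE: cos(∠DTE) = (5² + 9.66² − 5²) / (2·5·9.66) = 93.3/96.59 = 0.9659, so ∠DTE = 15°.

Therefore, the measure of angle ∠DTE = 15°.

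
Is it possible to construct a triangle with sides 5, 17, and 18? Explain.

Check all three triangle inequalities:
5 + 17 = 22 > 18 ✓
5 + 18 = 23 > 17 ✓
17 + 18 = 35 > 5 ✓
All conditions hold, so these sides form a valid triangle.

Yes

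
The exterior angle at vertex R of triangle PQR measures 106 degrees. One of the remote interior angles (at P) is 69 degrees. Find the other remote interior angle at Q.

By the exterior angle theorem: exterior angle = sum of remote interior angles.
106 = 69 + angle Q
angle Q = 106 - 69 = 37 degrees

37 degrees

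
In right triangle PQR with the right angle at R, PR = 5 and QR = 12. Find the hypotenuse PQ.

PQ = sqrt(5^2 + 12^2) = sqrt(169) = 13

13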